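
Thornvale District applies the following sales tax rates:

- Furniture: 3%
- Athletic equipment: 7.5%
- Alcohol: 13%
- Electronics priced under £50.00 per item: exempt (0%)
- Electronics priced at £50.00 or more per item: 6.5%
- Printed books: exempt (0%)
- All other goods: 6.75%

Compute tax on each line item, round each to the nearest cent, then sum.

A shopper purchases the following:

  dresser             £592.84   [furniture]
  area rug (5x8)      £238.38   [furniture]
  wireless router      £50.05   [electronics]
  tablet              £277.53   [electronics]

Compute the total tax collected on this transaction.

£46.23

Dresser £592.84: furniture → 3% → £17.79
Area rug (5x8) £238.38: furniture → 3% → £7.15
Wireless router £50.05: electronics, £50.00 or more → 6.5% → £3.25
Tablet £277.53: electronics, £50.00 or more → 6.5% → £18.04
Total tax = £17.79 + £7.15 + £3.25 + £18.04 = £46.23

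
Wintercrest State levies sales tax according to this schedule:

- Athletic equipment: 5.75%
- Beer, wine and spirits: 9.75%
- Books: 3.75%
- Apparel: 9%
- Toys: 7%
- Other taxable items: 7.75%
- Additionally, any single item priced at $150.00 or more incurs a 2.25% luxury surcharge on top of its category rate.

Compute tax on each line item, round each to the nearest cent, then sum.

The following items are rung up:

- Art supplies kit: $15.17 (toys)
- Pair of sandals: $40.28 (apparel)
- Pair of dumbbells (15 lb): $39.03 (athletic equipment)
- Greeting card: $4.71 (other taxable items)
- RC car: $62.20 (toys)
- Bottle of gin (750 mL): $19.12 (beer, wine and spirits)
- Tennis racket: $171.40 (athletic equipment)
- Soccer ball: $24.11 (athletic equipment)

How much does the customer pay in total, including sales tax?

Art supplies kit $15.17: toys → 7% → $1.06
Pair of sandals $40.28: apparel → 9% → $3.63
Pair of dumbbells (15 lb) $39.03: athletic equipment → 5.75% → $2.24
Greeting card $4.71: other taxable items → 7.75% → $0.37
RC car $62.20: toys → 7% → $4.35
Bottle of gin (750 mL) $19.12: beer, wine and spirits → 9.75% → $1.86
Tennis racket $171.40: athletic equipment → 5.75% + 2.25% surcharge = 8% → $13.71
Soccer ball $24.11: athletic equipment → 5.75% → $1.39
Subtotal = $376.02; tax = $28.61; total due = $404.63

$404.63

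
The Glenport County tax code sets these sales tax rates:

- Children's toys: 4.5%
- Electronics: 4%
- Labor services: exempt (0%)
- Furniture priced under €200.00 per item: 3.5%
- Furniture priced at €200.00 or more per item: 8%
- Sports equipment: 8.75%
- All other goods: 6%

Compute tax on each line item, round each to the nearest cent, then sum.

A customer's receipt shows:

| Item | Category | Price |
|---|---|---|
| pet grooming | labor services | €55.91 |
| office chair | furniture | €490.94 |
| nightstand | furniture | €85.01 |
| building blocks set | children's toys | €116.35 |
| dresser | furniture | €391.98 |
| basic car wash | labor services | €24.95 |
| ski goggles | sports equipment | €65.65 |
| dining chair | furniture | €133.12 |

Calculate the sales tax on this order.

€89.26

Pet grooming €55.91: labor services → 0% → €0.00
Office chair €490.94: furniture, €200.00 or more → 8% → €39.28
Nightstand €85.01: furniture, under €200.00 → 3.5% → €2.98
Building blocks set €116.35: children's toys → 4.5% → €5.24
Dresser €391.98: furniture, €200.00 or more → 8% → €31.36
Basic car wash €24.95: labor services → 0% → €0.00
Ski goggles €65.65: sports equipment → 8.75% → €5.74
Dining chair €133.12: furniture, under €200.00 → 3.5% → €4.66
Total tax = €39.28 + €2.98 + €5.24 + €31.36 + €5.74 + €4.66 = €89.26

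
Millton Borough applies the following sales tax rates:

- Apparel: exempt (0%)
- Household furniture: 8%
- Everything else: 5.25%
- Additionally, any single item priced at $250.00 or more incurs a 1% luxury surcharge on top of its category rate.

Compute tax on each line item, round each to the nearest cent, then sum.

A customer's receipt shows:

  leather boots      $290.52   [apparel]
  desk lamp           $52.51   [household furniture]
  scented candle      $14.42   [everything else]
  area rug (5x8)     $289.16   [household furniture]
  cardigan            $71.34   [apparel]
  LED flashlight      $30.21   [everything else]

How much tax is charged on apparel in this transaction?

$2.91

Leather boots $290.52: apparel → 0% + 1% surcharge = 1% → $2.91
Cardigan $71.34: apparel → 0% → $0.00
Tax on apparel = $2.91 + $0.00 = $2.91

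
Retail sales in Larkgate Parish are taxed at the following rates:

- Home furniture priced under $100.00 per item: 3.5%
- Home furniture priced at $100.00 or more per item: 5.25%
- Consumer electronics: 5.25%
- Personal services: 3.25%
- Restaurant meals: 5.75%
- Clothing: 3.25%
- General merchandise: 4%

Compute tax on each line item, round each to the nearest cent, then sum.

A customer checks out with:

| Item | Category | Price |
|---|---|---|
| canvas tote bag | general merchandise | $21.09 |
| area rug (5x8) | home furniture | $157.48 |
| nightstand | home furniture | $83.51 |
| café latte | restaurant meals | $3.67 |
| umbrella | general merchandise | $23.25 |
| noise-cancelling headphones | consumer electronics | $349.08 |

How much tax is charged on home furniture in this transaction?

$11.19

Area rug (5x8) $157.48: home furniture, $100.00 or more → 5.25% → $8.27
Nightstand $83.51: home furniture, under $100.00 → 3.5% → $2.92
Tax on home furniture = $8.27 + $2.92 = $11.19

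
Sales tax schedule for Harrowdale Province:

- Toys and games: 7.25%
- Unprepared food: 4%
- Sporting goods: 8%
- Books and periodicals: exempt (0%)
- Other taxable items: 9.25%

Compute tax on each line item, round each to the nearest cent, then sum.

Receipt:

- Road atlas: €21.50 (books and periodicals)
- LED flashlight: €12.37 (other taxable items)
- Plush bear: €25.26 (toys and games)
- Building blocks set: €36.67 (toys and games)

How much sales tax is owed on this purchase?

€5.63

Road atlas €21.50: books and periodicals → 0% → €0.00
LED flashlight €12.37: other taxable items → 9.25% → €1.14
Plush bear €25.26: toys and games → 7.25% → €1.83
Building blocks set €36.67: toys and games → 7.25% → €2.66
Total tax = €1.14 + €1.83 + €2.66 = €5.63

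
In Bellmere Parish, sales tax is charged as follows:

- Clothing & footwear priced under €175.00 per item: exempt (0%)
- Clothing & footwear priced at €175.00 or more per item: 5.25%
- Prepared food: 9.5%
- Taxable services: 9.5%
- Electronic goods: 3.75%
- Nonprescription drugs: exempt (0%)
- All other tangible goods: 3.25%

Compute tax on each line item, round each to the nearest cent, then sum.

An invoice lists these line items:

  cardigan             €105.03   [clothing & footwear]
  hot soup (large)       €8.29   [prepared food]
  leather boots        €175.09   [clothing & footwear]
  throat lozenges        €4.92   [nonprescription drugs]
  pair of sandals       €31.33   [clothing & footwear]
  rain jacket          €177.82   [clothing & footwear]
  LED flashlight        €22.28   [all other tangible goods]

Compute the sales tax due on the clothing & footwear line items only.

Cardigan €105.03: clothing & footwear, under €175.00 → 0% → €0.00
Leather boots €175.09: clothing & footwear, €175.00 or more → 5.25% → €9.19
Pair of sandals €31.33: clothing & footwear, under €175.00 → 0% → €0.00
Rain jacket €177.82: clothing & footwear, €175.00 or more → 5.25% → €9.34
Tax on clothing & footwear = €0.00 + €9.19 + €0.00 + €9.34 = €18.53

€18.53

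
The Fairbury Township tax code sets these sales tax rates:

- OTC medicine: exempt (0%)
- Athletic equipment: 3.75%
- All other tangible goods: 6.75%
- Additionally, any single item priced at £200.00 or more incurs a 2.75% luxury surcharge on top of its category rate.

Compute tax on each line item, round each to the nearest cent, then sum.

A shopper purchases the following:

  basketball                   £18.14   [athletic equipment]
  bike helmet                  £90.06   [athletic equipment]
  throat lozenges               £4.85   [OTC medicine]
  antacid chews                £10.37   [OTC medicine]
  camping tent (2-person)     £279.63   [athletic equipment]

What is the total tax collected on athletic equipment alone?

£22.24

Basketball £18.14: athletic equipment → 3.75% → £0.68
Bike helmet £90.06: athletic equipment → 3.75% → £3.38
Camping tent (2-person) £279.63: athletic equipment → 3.75% + 2.75% surcharge = 6.5% → £18.18
Tax on athletic equipment = £0.68 + £3.38 + £18.18 = £22.24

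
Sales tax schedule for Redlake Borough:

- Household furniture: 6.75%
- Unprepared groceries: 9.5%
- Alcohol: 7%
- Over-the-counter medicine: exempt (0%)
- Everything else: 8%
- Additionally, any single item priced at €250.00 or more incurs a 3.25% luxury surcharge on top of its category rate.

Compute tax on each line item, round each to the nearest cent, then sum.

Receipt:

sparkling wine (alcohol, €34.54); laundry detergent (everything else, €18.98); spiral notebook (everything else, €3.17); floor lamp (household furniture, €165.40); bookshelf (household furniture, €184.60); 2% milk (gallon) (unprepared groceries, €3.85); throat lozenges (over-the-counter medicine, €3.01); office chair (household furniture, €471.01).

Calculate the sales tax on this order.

€75.28

Sparkling wine €34.54: alcohol → 7% → €2.42
Laundry detergent €18.98: everything else → 8% → €1.52
Spiral notebook €3.17: everything else → 8% → €0.25
Floor lamp €165.40: household furniture → 6.75% → €11.16
Bookshelf €184.60: household furniture → 6.75% → €12.46
2% milk (gallon) €3.85: unprepared groceries → 9.5% → €0.37
Throat lozenges €3.01: over-the-counter medicine → 0% → €0.00
Office chair €471.01: household furniture → 6.75% + 3.25% surcharge = 10% → €47.10
Total tax = €2.42 + €1.52 + €0.25 + €11.16 + €12.46 + €0.37 + €47.10 = €75.28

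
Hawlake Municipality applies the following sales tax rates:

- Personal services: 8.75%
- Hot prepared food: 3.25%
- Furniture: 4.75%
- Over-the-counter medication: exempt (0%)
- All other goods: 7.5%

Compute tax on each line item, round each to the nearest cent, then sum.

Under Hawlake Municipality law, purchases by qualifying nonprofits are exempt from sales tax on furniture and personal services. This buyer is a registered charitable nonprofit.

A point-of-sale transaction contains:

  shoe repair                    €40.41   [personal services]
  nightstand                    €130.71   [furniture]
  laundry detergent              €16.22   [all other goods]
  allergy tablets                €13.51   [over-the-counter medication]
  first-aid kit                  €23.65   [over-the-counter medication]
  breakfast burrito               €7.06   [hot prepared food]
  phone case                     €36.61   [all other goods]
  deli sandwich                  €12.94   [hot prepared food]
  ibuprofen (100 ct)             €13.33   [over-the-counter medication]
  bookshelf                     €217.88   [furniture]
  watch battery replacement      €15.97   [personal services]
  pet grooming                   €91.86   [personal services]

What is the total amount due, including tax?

Shoe repair €40.41: personal services, buyer-exempt → 0% → €0.00
Nightstand €130.71: furniture, buyer-exempt → 0% → €0.00
Laundry detergent €16.22: all other goods → 7.5% → €1.22
Allergy tablets €13.51: over-the-counter medication → 0% → €0.00
First-aid kit €23.65: over-the-counter medication → 0% → €0.00
Breakfast burrito €7.06: hot prepared food → 3.25% → €0.23
Phone case €36.61: all other goods → 7.5% → €2.75
Deli sandwich €12.94: hot prepared food → 3.25% → €0.42
Ibuprofen (100 ct) €13.33: over-the-counter medication → 0% → €0.00
Bookshelf €217.88: furniture, buyer-exempt → 0% → €0.00
Watch battery replacement €15.97: personal services, buyer-exempt → 0% → €0.00
Pet grooming €91.86: personal services, buyer-exempt → 0% → €0.00
Subtotal = €620.15; tax = €4.62; total due = €624.77

€624.77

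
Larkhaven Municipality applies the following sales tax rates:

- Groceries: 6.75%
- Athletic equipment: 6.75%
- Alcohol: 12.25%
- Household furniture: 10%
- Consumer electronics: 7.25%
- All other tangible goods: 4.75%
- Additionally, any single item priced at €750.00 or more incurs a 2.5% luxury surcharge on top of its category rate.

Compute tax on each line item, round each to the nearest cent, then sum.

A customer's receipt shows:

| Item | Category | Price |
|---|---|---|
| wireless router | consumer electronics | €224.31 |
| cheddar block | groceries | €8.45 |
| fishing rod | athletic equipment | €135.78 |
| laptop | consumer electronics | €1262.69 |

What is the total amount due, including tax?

Wireless router €224.31: consumer electronics → 7.25% → €16.26
Cheddar block €8.45: groceries → 6.75% → €0.57
Fishing rod €135.78: athletic equipment → 6.75% → €9.17
Laptop €1262.69: consumer electronics → 7.25% + 2.5% surcharge = 9.75% → €123.11
Subtotal = €1631.23; tax = €149.11; total due = €1780.34

€1780.34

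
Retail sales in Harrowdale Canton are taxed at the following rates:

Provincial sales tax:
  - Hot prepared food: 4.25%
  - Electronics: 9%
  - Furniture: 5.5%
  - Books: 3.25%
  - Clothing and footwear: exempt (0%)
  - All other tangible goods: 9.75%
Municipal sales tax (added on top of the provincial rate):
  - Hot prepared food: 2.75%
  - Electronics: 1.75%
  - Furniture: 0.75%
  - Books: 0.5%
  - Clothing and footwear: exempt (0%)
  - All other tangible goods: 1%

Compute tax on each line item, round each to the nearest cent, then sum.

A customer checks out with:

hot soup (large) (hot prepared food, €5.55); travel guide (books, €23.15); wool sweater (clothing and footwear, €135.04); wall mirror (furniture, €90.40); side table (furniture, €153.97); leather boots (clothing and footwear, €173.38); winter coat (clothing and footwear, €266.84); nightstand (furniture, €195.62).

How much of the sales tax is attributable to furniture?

€27.50

Wall mirror €90.40: furniture → 5.5% + 0.75% municipal = 6.25% → €5.65
Side table €153.97: furniture → 5.5% + 0.75% municipal = 6.25% → €9.62
Nightstand €195.62: furniture → 5.5% + 0.75% municipal = 6.25% → €12.23
Tax on furniture = €5.65 + €9.62 + €12.23 = €27.50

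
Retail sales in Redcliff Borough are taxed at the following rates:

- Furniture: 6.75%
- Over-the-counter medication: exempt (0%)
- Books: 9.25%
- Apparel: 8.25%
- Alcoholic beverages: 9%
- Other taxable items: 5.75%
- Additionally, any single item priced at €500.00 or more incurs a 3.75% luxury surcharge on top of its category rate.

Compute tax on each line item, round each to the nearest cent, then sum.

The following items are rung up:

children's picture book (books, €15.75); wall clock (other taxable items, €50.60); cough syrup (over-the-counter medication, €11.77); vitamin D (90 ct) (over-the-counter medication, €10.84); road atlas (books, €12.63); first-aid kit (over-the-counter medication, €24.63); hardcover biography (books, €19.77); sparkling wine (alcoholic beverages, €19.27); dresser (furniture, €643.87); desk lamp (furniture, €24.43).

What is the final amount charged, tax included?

Children's picture book €15.75: books → 9.25% → €1.46
Wall clock €50.60: other taxable items → 5.75% → €2.91
Cough syrup €11.77: over-the-counter medication → 0% → €0.00
Vitamin D (90 ct) €10.84: over-the-counter medication → 0% → €0.00
Road atlas €12.63: books → 9.25% → €1.17
First-aid kit €24.63: over-the-counter medication → 0% → €0.00
Hardcover biography €19.77: books → 9.25% → €1.83
Sparkling wine €19.27: alcoholic beverages → 9% → €1.73
Dresser €643.87: furniture → 6.75% + 3.75% surcharge = 10.5% → €67.61
Desk lamp €24.43: furniture → 6.75% → €1.65
Subtotal = €833.56; tax = €78.36; total due = €911.92

€911.92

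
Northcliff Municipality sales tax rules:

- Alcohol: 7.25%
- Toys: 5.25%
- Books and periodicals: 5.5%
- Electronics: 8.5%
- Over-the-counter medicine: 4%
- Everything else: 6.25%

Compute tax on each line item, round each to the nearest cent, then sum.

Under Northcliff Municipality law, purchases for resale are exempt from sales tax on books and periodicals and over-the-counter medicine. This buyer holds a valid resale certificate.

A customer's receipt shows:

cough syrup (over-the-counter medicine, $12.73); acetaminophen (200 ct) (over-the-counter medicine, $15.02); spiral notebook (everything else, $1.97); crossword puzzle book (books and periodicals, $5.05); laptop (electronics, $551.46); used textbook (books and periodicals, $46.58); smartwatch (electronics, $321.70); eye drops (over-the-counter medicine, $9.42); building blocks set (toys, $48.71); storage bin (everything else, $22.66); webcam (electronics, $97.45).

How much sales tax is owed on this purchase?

$86.59

Cough syrup $12.73: over-the-counter medicine, buyer-exempt → 0% → $0.00
Acetaminophen (200 ct) $15.02: over-the-counter medicine, buyer-exempt → 0% → $0.00
Spiral notebook $1.97: everything else → 6.25% → $0.12
Crossword puzzle book $5.05: books and periodicals, buyer-exempt → 0% → $0.00
Laptop $551.46: electronics → 8.5% → $46.87
Used textbook $46.58: books and periodicals, buyer-exempt → 0% → $0.00
Smartwatch $321.70: electronics → 8.5% → $27.34
Eye drops $9.42: over-the-counter medicine, buyer-exempt → 0% → $0.00
Building blocks set $48.71: toys → 5.25% → $2.56
Storage bin $22.66: everything else → 6.25% → $1.42
Webcam $97.45: electronics → 8.5% → $8.28
Total tax = $0.12 + $46.87 + $27.34 + $2.56 + $1.42 + $8.28 = $86.59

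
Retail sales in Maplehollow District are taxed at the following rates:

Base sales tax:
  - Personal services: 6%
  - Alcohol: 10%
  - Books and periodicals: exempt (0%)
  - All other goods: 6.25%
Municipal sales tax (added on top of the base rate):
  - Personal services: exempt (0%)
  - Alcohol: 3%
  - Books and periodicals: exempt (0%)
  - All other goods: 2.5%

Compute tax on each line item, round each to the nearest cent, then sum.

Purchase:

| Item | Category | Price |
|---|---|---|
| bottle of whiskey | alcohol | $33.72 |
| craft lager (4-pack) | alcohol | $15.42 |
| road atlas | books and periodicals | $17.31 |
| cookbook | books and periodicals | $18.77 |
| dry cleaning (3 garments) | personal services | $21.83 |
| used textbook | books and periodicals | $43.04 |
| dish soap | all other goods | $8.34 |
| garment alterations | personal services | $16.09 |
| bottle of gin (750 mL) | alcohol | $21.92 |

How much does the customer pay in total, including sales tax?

Bottle of whiskey $33.72: alcohol → 10% + 3% municipal = 13% → $4.38
Craft lager (4-pack) $15.42: alcohol → 10% + 3% municipal = 13% → $2.00
Road atlas $17.31: books and periodicals → 0% + 0% municipal = 0% → $0.00
Cookbook $18.77: books and periodicals → 0% + 0% municipal = 0% → $0.00
Dry cleaning (3 garments) $21.83: personal services → 6% + 0% municipal = 6% → $1.31
Used textbook $43.04: books and periodicals → 0% + 0% municipal = 0% → $0.00
Dish soap $8.34: all other goods → 6.25% + 2.5% municipal = 8.75% → $0.73
Garment alterations $16.09: personal services → 6% + 0% municipal = 6% → $0.97
Bottle of gin (750 mL) $21.92: alcohol → 10% + 3% municipal = 13% → $2.85
Subtotal = $196.44; tax = $12.24; total due = $208.68

$208.68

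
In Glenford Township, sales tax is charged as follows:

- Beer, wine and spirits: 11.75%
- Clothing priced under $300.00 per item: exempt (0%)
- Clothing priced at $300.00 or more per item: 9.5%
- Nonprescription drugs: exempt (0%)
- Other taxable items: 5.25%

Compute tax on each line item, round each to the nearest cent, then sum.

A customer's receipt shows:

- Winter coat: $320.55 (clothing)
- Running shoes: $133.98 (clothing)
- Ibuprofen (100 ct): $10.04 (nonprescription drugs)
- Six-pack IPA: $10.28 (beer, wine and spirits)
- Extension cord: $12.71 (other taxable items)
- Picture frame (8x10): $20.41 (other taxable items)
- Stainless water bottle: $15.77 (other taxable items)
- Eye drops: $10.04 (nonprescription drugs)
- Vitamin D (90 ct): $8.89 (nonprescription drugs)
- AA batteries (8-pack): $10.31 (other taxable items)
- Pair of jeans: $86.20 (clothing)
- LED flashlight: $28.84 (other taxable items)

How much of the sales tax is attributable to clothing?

$30.45

Winter coat $320.55: clothing, $300.00 or more → 9.5% → $30.45
Running shoes $133.98: clothing, under $300.00 → 0% → $0.00
Pair of jeans $86.20: clothing, under $300.00 → 0% → $0.00
Tax on clothing = $30.45 + $0.00 + $0.00 = $30.45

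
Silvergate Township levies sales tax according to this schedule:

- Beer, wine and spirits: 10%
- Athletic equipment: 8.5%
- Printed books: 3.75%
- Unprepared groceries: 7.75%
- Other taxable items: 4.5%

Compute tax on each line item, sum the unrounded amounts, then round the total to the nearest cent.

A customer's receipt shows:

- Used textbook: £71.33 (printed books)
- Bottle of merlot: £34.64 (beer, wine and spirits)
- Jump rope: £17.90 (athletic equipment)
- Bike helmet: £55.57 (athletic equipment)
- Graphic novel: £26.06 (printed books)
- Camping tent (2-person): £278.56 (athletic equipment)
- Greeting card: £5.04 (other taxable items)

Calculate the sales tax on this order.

Used textbook £71.33: printed books → 3.75% → £2.674875
Bottle of merlot £34.64: beer, wine and spirits → 10% → £3.464
Jump rope £17.90: athletic equipment → 8.5% → £1.5215
Bike helmet £55.57: athletic equipment → 8.5% → £4.72345
Graphic novel £26.06: printed books → 3.75% → £0.97725
Camping tent (2-person) £278.56: athletic equipment → 8.5% → £23.6776
Greeting card £5.04: other taxable items → 4.5% → £0.2268
Unrounded tax sum = £37.265475 → £37.27

£37.27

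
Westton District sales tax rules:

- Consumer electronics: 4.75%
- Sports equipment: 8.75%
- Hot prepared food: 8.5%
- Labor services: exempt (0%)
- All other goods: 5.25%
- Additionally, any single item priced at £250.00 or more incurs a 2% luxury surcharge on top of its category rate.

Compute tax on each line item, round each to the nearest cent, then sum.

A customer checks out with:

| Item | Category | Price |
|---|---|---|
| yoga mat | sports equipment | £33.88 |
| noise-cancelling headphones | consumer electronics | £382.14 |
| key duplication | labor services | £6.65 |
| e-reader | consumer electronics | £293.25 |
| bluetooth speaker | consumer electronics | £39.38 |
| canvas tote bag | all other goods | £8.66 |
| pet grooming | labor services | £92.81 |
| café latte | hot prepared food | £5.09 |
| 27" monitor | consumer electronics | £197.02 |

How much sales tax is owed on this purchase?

Yoga mat £33.88: sports equipment → 8.75% → £2.96
Noise-cancelling headphones £382.14: consumer electronics → 4.75% + 2% surcharge = 6.75% → £25.79
Key duplication £6.65: labor services → 0% → £0.00
E-reader £293.25: consumer electronics → 4.75% + 2% surcharge = 6.75% → £19.79
Bluetooth speaker £39.38: consumer electronics → 4.75% → £1.87
Canvas tote bag £8.66: all other goods → 5.25% → £0.45
Pet grooming £92.81: labor services → 0% → £0.00
Café latte £5.09: hot prepared food → 8.5% → £0.43
27" monitor £197.02: consumer electronics → 4.75% → £9.36
Total tax = £2.96 + £25.79 + £19.79 + £1.87 + £0.45 + £0.43 + £9.36 = £60.65

£60.65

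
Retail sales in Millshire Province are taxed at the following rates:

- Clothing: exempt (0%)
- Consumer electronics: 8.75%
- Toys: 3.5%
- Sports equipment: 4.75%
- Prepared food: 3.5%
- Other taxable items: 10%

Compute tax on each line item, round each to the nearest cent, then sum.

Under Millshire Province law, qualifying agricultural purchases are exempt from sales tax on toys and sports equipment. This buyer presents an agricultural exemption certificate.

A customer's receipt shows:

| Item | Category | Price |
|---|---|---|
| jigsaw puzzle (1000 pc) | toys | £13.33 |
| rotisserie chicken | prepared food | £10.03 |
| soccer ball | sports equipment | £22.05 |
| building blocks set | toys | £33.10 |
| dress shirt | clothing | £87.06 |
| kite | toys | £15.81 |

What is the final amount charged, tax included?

Jigsaw puzzle (1000 pc) £13.33: toys, buyer-exempt → 0% → £0.00
Rotisserie chicken £10.03: prepared food → 3.5% → £0.35
Soccer ball £22.05: sports equipment, buyer-exempt → 0% → £0.00
Building blocks set £33.10: toys, buyer-exempt → 0% → £0.00
Dress shirt £87.06: clothing → 0% → £0.00
Kite £15.81: toys, buyer-exempt → 0% → £0.00
Subtotal = £181.38; tax = £0.35; total due = £181.73

£181.73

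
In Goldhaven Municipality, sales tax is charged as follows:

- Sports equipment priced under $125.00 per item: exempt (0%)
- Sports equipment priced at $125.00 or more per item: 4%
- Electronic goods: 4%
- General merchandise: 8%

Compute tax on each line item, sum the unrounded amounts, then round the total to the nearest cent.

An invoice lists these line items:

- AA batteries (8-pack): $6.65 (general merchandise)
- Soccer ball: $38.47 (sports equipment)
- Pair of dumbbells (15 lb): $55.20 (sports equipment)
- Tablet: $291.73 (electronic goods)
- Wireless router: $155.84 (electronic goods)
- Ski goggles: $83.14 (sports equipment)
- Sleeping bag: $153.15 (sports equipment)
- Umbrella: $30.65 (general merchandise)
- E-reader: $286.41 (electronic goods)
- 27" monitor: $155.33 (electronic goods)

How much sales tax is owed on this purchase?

$44.68

AA batteries (8-pack) $6.65: general merchandise → 8% → $0.532
Soccer ball $38.47: sports equipment, under $125.00 → 0% → $0.00
Pair of dumbbells (15 lb) $55.20: sports equipment, under $125.00 → 0% → $0.00
Tablet $291.73: electronic goods → 4% → $11.6692
Wireless router $155.84: electronic goods → 4% → $6.2336
Ski goggles $83.14: sports equipment, under $125.00 → 0% → $0.00
Sleeping bag $153.15: sports equipment, $125.00 or more → 4% → $6.126
Umbrella $30.65: general merchandise → 8% → $2.452
E-reader $286.41: electronic goods → 4% → $11.4564
27" monitor $155.33: electronic goods → 4% → $6.2132
Unrounded tax sum = $44.6824 → $44.68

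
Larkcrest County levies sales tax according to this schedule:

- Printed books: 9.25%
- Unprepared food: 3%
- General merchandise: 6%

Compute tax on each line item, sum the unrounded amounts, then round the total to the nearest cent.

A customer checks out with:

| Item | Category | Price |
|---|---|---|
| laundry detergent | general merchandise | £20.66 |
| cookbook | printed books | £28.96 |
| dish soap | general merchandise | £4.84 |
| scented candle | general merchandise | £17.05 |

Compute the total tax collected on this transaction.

£5.23

Laundry detergent £20.66: general merchandise → 6% → £1.2396
Cookbook £28.96: printed books → 9.25% → £2.6788
Dish soap £4.84: general merchandise → 6% → £0.2904
Scented candle £17.05: general merchandise → 6% → £1.023
Unrounded tax sum = £5.2318 → £5.23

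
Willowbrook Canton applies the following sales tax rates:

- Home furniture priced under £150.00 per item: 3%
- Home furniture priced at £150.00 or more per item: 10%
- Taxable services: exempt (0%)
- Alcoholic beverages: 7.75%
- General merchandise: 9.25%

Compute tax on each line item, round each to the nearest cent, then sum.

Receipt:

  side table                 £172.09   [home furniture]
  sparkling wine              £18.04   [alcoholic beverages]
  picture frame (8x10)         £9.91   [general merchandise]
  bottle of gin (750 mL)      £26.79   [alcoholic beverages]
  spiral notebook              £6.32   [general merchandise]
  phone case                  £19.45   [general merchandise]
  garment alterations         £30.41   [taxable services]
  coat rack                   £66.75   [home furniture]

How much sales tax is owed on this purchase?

Side table £172.09: home furniture, £150.00 or more → 10% → £17.21
Sparkling wine £18.04: alcoholic beverages → 7.75% → £1.40
Picture frame (8x10) £9.91: general merchandise → 9.25% → £0.92
Bottle of gin (750 mL) £26.79: alcoholic beverages → 7.75% → £2.08
Spiral notebook £6.32: general merchandise → 9.25% → £0.58
Phone case £19.45: general merchandise → 9.25% → £1.80
Garment alterations £30.41: taxable services → 0% → £0.00
Coat rack £66.75: home furniture, under £150.00 → 3% → £2.00
Total tax = £17.21 + £1.40 + £0.92 + £2.08 + £0.58 + £1.80 + £2.00 = £25.99

£25.99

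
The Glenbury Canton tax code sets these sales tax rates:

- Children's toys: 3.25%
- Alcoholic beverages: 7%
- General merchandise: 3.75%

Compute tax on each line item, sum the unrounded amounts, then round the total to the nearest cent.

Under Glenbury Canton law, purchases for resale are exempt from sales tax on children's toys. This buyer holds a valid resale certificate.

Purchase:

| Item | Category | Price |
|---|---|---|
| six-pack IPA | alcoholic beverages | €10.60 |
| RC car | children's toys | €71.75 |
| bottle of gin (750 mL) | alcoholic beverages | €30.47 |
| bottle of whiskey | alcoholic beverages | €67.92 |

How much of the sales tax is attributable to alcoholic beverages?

Six-pack IPA €10.60: alcoholic beverages → 7% → €0.742
Bottle of gin (750 mL) €30.47: alcoholic beverages → 7% → €2.1329
Bottle of whiskey €67.92: alcoholic beverages → 7% → €4.7544
Tax on alcoholic beverages: unrounded sum = €7.6293 → €7.63

€7.63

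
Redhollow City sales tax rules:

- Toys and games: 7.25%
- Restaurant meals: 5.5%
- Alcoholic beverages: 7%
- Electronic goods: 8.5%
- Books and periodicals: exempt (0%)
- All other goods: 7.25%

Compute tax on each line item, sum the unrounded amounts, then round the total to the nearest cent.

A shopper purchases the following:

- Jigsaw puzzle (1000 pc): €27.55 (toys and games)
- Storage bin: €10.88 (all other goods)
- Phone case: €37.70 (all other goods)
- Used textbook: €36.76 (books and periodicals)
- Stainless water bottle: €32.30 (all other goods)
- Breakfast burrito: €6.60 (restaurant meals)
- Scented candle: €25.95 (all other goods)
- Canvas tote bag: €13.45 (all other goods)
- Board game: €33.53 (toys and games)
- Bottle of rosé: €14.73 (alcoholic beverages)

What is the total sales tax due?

€14.54

Jigsaw puzzle (1000 pc) €27.55: toys and games → 7.25% → €1.997375
Storage bin €10.88: all other goods → 7.25% → €0.7888
Phone case €37.70: all other goods → 7.25% → €2.73325
Used textbook €36.76: books and periodicals → 0% → €0.00
Stainless water bottle €32.30: all other goods → 7.25% → €2.34175
Breakfast burrito €6.60: restaurant meals → 5.5% → €0.363
Scented candle €25.95: all other goods → 7.25% → €1.881375
Canvas tote bag €13.45: all other goods → 7.25% → €0.975125
Board game €33.53: toys and games → 7.25% → €2.430925
Bottle of rosé €14.73: alcoholic beverages → 7% → €1.0311
Unrounded tax sum = €14.5427 → €14.54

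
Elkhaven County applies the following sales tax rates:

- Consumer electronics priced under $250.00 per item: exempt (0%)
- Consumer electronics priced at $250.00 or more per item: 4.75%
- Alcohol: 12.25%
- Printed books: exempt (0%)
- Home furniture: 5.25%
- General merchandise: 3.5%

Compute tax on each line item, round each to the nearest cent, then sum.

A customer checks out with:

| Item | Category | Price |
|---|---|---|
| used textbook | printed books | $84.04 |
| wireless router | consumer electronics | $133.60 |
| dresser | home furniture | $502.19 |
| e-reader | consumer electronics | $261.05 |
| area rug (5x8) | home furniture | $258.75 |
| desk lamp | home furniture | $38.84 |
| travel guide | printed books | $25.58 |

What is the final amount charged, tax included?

$1358.43

Used textbook $84.04: printed books → 0% → $0.00
Wireless router $133.60: consumer electronics, under $250.00 → 0% → $0.00
Dresser $502.19: home furniture → 5.25% → $26.36
E-reader $261.05: consumer electronics, $250.00 or more → 4.75% → $12.40
Area rug (5x8) $258.75: home furniture → 5.25% → $13.58
Desk lamp $38.84: home furniture → 5.25% → $2.04
Travel guide $25.58: printed books → 0% → $0.00
Subtotal = $1304.05; tax = $54.38; total due = $1358.43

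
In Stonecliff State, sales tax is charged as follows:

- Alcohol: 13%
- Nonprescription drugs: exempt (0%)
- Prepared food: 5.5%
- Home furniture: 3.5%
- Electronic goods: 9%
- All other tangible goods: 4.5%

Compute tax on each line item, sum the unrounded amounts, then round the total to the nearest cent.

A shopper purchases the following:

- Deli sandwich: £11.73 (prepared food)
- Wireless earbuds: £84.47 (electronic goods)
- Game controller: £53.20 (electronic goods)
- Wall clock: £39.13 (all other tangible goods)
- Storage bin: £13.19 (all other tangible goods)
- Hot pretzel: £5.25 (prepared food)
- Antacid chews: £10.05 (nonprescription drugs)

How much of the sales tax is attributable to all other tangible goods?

Wall clock £39.13: all other tangible goods → 4.5% → £1.76085
Storage bin £13.19: all other tangible goods → 4.5% → £0.59355
Tax on all other tangible goods: unrounded sum = £2.3544 → £2.35

£2.35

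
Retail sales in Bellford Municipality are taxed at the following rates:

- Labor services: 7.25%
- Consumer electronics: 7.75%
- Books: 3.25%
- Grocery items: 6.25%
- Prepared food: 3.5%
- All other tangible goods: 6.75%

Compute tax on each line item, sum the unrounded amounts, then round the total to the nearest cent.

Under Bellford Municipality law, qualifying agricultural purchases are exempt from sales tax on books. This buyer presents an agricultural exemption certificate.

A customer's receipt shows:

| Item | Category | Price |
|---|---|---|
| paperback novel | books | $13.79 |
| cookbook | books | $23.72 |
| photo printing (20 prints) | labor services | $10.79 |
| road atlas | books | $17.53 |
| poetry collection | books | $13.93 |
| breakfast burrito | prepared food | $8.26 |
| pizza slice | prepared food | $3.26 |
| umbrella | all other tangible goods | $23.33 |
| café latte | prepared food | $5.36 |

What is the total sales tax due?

Paperback novel $13.79: books, buyer-exempt → 0% → $0.00
Cookbook $23.72: books, buyer-exempt → 0% → $0.00
Photo printing (20 prints) $10.79: labor services → 7.25% → $0.782275
Road atlas $17.53: books, buyer-exempt → 0% → $0.00
Poetry collection $13.93: books, buyer-exempt → 0% → $0.00
Breakfast burrito $8.26: prepared food → 3.5% → $0.2891
Pizza slice $3.26: prepared food → 3.5% → $0.1141
Umbrella $23.33: all other tangible goods → 6.75% → $1.574775
Café latte $5.36: prepared food → 3.5% → $0.1876
Unrounded tax sum = $2.94785 → $2.95

$2.95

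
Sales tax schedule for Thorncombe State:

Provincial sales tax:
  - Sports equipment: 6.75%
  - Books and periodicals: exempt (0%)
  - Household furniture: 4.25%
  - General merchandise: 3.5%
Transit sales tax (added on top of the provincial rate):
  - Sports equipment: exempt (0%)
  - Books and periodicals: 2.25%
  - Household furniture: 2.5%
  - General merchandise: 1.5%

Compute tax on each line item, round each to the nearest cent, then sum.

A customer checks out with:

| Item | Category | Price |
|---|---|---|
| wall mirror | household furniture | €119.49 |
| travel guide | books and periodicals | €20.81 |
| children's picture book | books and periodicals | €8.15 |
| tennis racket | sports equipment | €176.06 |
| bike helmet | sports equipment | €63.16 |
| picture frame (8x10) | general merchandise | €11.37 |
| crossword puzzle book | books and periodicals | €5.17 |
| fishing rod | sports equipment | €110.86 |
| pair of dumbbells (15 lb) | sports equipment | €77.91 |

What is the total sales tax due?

Wall mirror €119.49: household furniture → 4.25% + 2.5% transit = 6.75% → €8.07
Travel guide €20.81: books and periodicals → 0% + 2.25% transit = 2.25% → €0.47
Children's picture book €8.15: books and periodicals → 0% + 2.25% transit = 2.25% → €0.18
Tennis racket €176.06: sports equipment → 6.75% + 0% transit = 6.75% → €11.88
Bike helmet €63.16: sports equipment → 6.75% + 0% transit = 6.75% → €4.26
Picture frame (8x10) €11.37: general merchandise → 3.5% + 1.5% transit = 5% → €0.57
Crossword puzzle book €5.17: books and periodicals → 0% + 2.25% transit = 2.25% → €0.12
Fishing rod €110.86: sports equipment → 6.75% + 0% transit = 6.75% → €7.48
Pair of dumbbells (15 lb) €77.91: sports equipment → 6.75% + 0% transit = 6.75% → €5.26
Total tax = €8.07 + €0.47 + €0.18 + €11.88 + €4.26 + €0.57 + €0.12 + €7.48 + €5.26 = €38.29

€38.29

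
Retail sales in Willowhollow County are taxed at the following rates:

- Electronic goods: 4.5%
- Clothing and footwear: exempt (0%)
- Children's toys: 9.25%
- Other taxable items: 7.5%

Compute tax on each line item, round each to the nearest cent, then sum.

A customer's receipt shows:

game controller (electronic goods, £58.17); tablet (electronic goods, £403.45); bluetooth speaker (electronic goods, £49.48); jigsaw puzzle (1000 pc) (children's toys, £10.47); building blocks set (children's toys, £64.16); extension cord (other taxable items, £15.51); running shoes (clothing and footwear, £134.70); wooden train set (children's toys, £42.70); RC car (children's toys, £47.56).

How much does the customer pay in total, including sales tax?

Game controller £58.17: electronic goods → 4.5% → £2.62
Tablet £403.45: electronic goods → 4.5% → £18.16
Bluetooth speaker £49.48: electronic goods → 4.5% → £2.23
Jigsaw puzzle (1000 pc) £10.47: children's toys → 9.25% → £0.97
Building blocks set £64.16: children's toys → 9.25% → £5.93
Extension cord £15.51: other taxable items → 7.5% → £1.16
Running shoes £134.70: clothing and footwear → 0% → £0.00
Wooden train set £42.70: children's toys → 9.25% → £3.95
RC car £47.56: children's toys → 9.25% → £4.40
Subtotal = £826.20; tax = £39.42; total due = £865.62

£865.62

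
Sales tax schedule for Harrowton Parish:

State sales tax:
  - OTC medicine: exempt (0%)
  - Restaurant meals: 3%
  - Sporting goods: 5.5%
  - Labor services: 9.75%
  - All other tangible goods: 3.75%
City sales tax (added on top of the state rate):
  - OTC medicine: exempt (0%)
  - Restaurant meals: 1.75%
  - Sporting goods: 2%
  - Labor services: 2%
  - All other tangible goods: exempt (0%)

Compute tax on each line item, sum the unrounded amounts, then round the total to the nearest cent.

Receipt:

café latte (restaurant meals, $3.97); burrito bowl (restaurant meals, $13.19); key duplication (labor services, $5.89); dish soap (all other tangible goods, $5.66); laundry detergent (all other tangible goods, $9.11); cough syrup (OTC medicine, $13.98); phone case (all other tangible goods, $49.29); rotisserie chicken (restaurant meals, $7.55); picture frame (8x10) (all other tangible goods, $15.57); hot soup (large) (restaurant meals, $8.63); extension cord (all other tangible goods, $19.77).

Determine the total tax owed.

$6.00

Café latte $3.97: restaurant meals → 3% + 1.75% city = 4.75% → $0.188575
Burrito bowl $13.19: restaurant meals → 3% + 1.75% city = 4.75% → $0.626525
Key duplication $5.89: labor services → 9.75% + 2% city = 11.75% → $0.692075
Dish soap $5.66: all other tangible goods → 3.75% + 0% city = 3.75% → $0.21225
Laundry detergent $9.11: all other tangible goods → 3.75% + 0% city = 3.75% → $0.341625
Cough syrup $13.98: OTC medicine → 0% + 0% city = 0% → $0.00
Phone case $49.29: all other tangible goods → 3.75% + 0% city = 3.75% → $1.848375
Rotisserie chicken $7.55: restaurant meals → 3% + 1.75% city = 4.75% → $0.358625
Picture frame (8x10) $15.57: all other tangible goods → 3.75% + 0% city = 3.75% → $0.583875
Hot soup (large) $8.63: restaurant meals → 3% + 1.75% city = 4.75% → $0.409925
Extension cord $19.77: all other tangible goods → 3.75% + 0% city = 3.75% → $0.741375
Unrounded tax sum = $6.003225 → $6.00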